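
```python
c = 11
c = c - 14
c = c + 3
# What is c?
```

Trace (tracking c):
c = 11  # -> c = 11
c = c - 14  # -> c = -3
c = c + 3  # -> c = 0

Answer: 0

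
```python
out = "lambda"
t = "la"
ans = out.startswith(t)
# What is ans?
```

Answer: True

Derivation:
Trace (tracking ans):
out = 'lambda'  # -> out = 'lambda'
t = 'la'  # -> t = 'la'
ans = out.startswith(t)  # -> ans = True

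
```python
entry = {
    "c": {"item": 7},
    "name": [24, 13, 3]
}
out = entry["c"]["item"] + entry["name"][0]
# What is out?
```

Answer: 31

Derivation:
Trace (tracking out):
entry = {'c': {'item': 7}, 'name': [24, 13, 3]}  # -> entry = {'c': {'item': 7}, 'name': [24, 13, 3]}
out = entry['c']['item'] + entry['name'][0]  # -> out = 31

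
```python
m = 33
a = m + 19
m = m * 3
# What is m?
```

Trace (tracking m):
m = 33  # -> m = 33
a = m + 19  # -> a = 52
m = m * 3  # -> m = 99

Answer: 99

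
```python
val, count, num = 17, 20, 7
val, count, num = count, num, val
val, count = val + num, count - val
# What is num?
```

Trace (tracking num):
val, count, num = (17, 20, 7)  # -> val = 17, count = 20, num = 7
val, count, num = (count, num, val)  # -> val = 20, count = 7, num = 17
val, count = (val + num, count - val)  # -> val = 37, count = -13

Answer: 17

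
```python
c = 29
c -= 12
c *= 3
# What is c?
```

Trace (tracking c):
c = 29  # -> c = 29
c -= 12  # -> c = 17
c *= 3  # -> c = 51

Answer: 51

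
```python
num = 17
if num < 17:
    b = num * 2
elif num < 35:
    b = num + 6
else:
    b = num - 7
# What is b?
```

Answer: 23

Derivation:
Trace (tracking b):
num = 17  # -> num = 17
if num < 17:  # condition is False
elif num < 35:  # condition is True
    b = num + 6  # -> b = 23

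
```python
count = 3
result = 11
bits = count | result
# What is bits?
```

Answer: 11

Derivation:
Trace (tracking bits):
count = 3  # -> count = 3
result = 11  # -> result = 11
bits = count | result  # -> bits = 11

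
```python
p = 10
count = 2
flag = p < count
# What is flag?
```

Trace (tracking flag):
p = 10  # -> p = 10
count = 2  # -> count = 2
flag = p < count  # -> flag = False

Answer: False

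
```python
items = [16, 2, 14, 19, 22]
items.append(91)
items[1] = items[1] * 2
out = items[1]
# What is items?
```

Answer: [16, 4, 14, 19, 22, 91]

Derivation:
Trace (tracking items):
items = [16, 2, 14, 19, 22]  # -> items = [16, 2, 14, 19, 22]
items.append(91)  # -> items = [16, 2, 14, 19, 22, 91]
items[1] = items[1] * 2  # -> items = [16, 4, 14, 19, 22, 91]
out = items[1]  # -> out = 4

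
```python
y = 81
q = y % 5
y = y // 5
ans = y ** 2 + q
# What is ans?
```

Trace (tracking ans):
y = 81  # -> y = 81
q = y % 5  # -> q = 1
y = y // 5  # -> y = 16
ans = y ** 2 + q  # -> ans = 257

Answer: 257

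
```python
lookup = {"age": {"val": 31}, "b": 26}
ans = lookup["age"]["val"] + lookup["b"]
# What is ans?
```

Answer: 57

Derivation:
Trace (tracking ans):
lookup = {'age': {'val': 31}, 'b': 26}  # -> lookup = {'age': {'val': 31}, 'b': 26}
ans = lookup['age']['val'] + lookup['b']  # -> ans = 57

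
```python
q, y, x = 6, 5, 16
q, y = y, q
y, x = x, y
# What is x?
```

Answer: 6

Derivation:
Trace (tracking x):
q, y, x = (6, 5, 16)  # -> q = 6, y = 5, x = 16
q, y = (y, q)  # -> q = 5, y = 6
y, x = (x, y)  # -> y = 16, x = 6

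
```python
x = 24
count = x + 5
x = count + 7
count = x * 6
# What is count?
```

Answer: 216

Derivation:
Trace (tracking count):
x = 24  # -> x = 24
count = x + 5  # -> count = 29
x = count + 7  # -> x = 36
count = x * 6  # -> count = 216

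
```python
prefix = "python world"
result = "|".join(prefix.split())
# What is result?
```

Answer: 'python|world'

Derivation:
Trace (tracking result):
prefix = 'python world'  # -> prefix = 'python world'
result = '|'.join(prefix.split())  # -> result = 'python|world'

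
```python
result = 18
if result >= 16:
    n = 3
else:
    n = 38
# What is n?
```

Trace (tracking n):
result = 18  # -> result = 18
if result >= 16:  # condition is True
    n = 3  # -> n = 3

Answer: 3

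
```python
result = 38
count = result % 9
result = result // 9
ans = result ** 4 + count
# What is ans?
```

Trace (tracking ans):
result = 38  # -> result = 38
count = result % 9  # -> count = 2
result = result // 9  # -> result = 4
ans = result ** 4 + count  # -> ans = 258

Answer: 258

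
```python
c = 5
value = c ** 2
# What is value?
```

Trace (tracking value):
c = 5  # -> c = 5
value = c ** 2  # -> value = 25

Answer: 25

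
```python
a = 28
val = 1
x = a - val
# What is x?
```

Answer: 27

Derivation:
Trace (tracking x):
a = 28  # -> a = 28
val = 1  # -> val = 1
x = a - val  # -> x = 27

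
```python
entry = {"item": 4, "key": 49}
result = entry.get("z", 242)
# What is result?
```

Trace (tracking result):
entry = {'item': 4, 'key': 49}  # -> entry = {'item': 4, 'key': 49}
result = entry.get('z', 242)  # -> result = 242

Answer: 242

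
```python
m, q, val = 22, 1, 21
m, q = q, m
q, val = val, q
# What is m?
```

Trace (tracking m):
m, q, val = (22, 1, 21)  # -> m = 22, q = 1, val = 21
m, q = (q, m)  # -> m = 1, q = 22
q, val = (val, q)  # -> q = 21, val = 22

Answer: 1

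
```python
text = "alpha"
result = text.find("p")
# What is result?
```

Answer: 2

Derivation:
Trace (tracking result):
text = 'alpha'  # -> text = 'alpha'
result = text.find('p')  # -> result = 2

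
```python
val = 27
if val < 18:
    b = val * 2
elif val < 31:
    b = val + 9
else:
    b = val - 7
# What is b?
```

Trace (tracking b):
val = 27  # -> val = 27
if val < 18:  # condition is False
elif val < 31:  # condition is True
    b = val + 9  # -> b = 36

Answer: 36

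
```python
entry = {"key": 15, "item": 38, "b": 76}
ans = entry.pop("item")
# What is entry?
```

Trace (tracking entry):
entry = {'key': 15, 'item': 38, 'b': 76}  # -> entry = {'key': 15, 'item': 38, 'b': 76}
ans = entry.pop('item')  # -> ans = 38

Answer: {'key': 15, 'b': 76}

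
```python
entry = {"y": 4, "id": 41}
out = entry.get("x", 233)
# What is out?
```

Trace (tracking out):
entry = {'y': 4, 'id': 41}  # -> entry = {'y': 4, 'id': 41}
out = entry.get('x', 233)  # -> out = 233

Answer: 233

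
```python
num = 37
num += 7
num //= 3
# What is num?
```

Answer: 14

Derivation:
Trace (tracking num):
num = 37  # -> num = 37
num += 7  # -> num = 44
num //= 3  # -> num = 14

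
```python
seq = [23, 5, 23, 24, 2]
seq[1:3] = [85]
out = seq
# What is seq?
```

Trace (tracking seq):
seq = [23, 5, 23, 24, 2]  # -> seq = [23, 5, 23, 24, 2]
seq[1:3] = [85]  # -> seq = [23, 85, 24, 2]
out = seq  # -> out = [23, 85, 24, 2]

Answer: [23, 85, 24, 2]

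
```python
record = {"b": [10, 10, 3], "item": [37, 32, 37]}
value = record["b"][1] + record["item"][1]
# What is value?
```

Trace (tracking value):
record = {'b': [10, 10, 3], 'item': [37, 32, 37]}  # -> record = {'b': [10, 10, 3], 'item': [37, 32, 37]}
value = record['b'][1] + record['item'][1]  # -> value = 42

Answer: 42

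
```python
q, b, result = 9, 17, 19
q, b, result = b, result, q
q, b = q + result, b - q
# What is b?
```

Answer: 2

Derivation:
Trace (tracking b):
q, b, result = (9, 17, 19)  # -> q = 9, b = 17, result = 19
q, b, result = (b, result, q)  # -> q = 17, b = 19, result = 9
q, b = (q + result, b - q)  # -> q = 26, b = 2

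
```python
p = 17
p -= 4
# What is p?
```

Answer: 13

Derivation:
Trace (tracking p):
p = 17  # -> p = 17
p -= 4  # -> p = 13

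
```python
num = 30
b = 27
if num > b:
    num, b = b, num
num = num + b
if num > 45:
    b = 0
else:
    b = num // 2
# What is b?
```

Trace (tracking b):
num = 30  # -> num = 30
b = 27  # -> b = 27
if num > b:  # condition is True
    num, b = (b, num)  # -> num = 27, b = 30
num = num + b  # -> num = 57
if num > 45:  # condition is True
    b = 0  # -> b = 0

Answer: 0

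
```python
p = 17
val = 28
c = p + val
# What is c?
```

Answer: 45

Derivation:
Trace (tracking c):
p = 17  # -> p = 17
val = 28  # -> val = 28
c = p + val  # -> c = 45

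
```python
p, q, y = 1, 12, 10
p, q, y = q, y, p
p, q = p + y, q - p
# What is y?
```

Answer: 1

Derivation:
Trace (tracking y):
p, q, y = (1, 12, 10)  # -> p = 1, q = 12, y = 10
p, q, y = (q, y, p)  # -> p = 12, q = 10, y = 1
p, q = (p + y, q - p)  # -> p = 13, q = -2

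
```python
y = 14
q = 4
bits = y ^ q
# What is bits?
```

Answer: 10

Derivation:
Trace (tracking bits):
y = 14  # -> y = 14
q = 4  # -> q = 4
bits = y ^ q  # -> bits = 10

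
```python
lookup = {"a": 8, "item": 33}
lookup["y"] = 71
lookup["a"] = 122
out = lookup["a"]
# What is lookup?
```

Trace (tracking lookup):
lookup = {'a': 8, 'item': 33}  # -> lookup = {'a': 8, 'item': 33}
lookup['y'] = 71  # -> lookup = {'a': 8, 'item': 33, 'y': 71}
lookup['a'] = 122  # -> lookup = {'a': 122, 'item': 33, 'y': 71}
out = lookup['a']  # -> out = 122

Answer: {'a': 122, 'item': 33, 'y': 71}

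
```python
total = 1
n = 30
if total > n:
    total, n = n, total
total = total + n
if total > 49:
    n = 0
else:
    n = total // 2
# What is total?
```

Answer: 31

Derivation:
Trace (tracking total):
total = 1  # -> total = 1
n = 30  # -> n = 30
if total > n:  # condition is False
total = total + n  # -> total = 31
if total > 49:  # condition is False
else:
    n = total // 2  # -> n = 15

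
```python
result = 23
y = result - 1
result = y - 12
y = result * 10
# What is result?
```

Answer: 10

Derivation:
Trace (tracking result):
result = 23  # -> result = 23
y = result - 1  # -> y = 22
result = y - 12  # -> result = 10
y = result * 10  # -> y = 100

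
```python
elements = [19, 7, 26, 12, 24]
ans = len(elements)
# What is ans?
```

Trace (tracking ans):
elements = [19, 7, 26, 12, 24]  # -> elements = [19, 7, 26, 12, 24]
ans = len(elements)  # -> ans = 5

Answer: 5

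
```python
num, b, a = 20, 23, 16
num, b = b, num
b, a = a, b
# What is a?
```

Trace (tracking a):
num, b, a = (20, 23, 16)  # -> num = 20, b = 23, a = 16
num, b = (b, num)  # -> num = 23, b = 20
b, a = (a, b)  # -> b = 16, a = 20

Answer: 20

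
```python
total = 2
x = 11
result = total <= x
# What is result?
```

Answer: True

Derivation:
Trace (tracking result):
total = 2  # -> total = 2
x = 11  # -> x = 11
result = total <= x  # -> result = True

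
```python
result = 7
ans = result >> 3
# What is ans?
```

Answer: 0

Derivation:
Trace (tracking ans):
result = 7  # -> result = 7
ans = result >> 3  # -> ans = 0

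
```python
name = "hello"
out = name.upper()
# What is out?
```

Answer: 'HELLO'

Derivation:
Trace (tracking out):
name = 'hello'  # -> name = 'hello'
out = name.upper()  # -> out = 'HELLO'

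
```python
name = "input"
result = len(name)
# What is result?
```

Trace (tracking result):
name = 'input'  # -> name = 'input'
result = len(name)  # -> result = 5

Answer: 5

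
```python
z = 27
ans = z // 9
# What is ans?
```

Answer: 3

Derivation:
Trace (tracking ans):
z = 27  # -> z = 27
ans = z // 9  # -> ans = 3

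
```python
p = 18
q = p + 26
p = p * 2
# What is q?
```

Answer: 44

Derivation:
Trace (tracking q):
p = 18  # -> p = 18
q = p + 26  # -> q = 44
p = p * 2  # -> p = 36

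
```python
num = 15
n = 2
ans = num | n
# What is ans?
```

Answer: 15

Derivation:
Trace (tracking ans):
num = 15  # -> num = 15
n = 2  # -> n = 2
ans = num | n  # -> ans = 15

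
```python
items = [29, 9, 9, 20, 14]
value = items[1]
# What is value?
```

Trace (tracking value):
items = [29, 9, 9, 20, 14]  # -> items = [29, 9, 9, 20, 14]
value = items[1]  # -> value = 9

Answer: 9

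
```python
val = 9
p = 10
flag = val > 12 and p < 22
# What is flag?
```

Trace (tracking flag):
val = 9  # -> val = 9
p = 10  # -> p = 10
flag = val > 12 and p < 22  # -> flag = False

Answer: False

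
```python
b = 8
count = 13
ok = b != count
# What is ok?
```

Answer: True

Derivation:
Trace (tracking ok):
b = 8  # -> b = 8
count = 13  # -> count = 13
ok = b != count  # -> ok = True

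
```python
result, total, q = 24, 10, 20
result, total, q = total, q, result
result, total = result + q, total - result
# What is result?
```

Trace (tracking result):
result, total, q = (24, 10, 20)  # -> result = 24, total = 10, q = 20
result, total, q = (total, q, result)  # -> result = 10, total = 20, q = 24
result, total = (result + q, total - result)  # -> result = 34, total = 10

Answer: 34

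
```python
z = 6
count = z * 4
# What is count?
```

Trace (tracking count):
z = 6  # -> z = 6
count = z * 4  # -> count = 24

Answer: 24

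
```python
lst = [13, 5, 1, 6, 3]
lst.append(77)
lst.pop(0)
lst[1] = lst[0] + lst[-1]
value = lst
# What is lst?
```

Trace (tracking lst):
lst = [13, 5, 1, 6, 3]  # -> lst = [13, 5, 1, 6, 3]
lst.append(77)  # -> lst = [13, 5, 1, 6, 3, 77]
lst.pop(0)  # -> lst = [5, 1, 6, 3, 77]
lst[1] = lst[0] + lst[-1]  # -> lst = [5, 82, 6, 3, 77]
value = lst  # -> value = [5, 82, 6, 3, 77]

Answer: [5, 82, 6, 3, 77]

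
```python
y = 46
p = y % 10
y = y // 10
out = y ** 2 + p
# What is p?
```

Trace (tracking p):
y = 46  # -> y = 46
p = y % 10  # -> p = 6
y = y // 10  # -> y = 4
out = y ** 2 + p  # -> out = 22

Answer: 6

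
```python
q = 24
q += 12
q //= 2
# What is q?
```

Trace (tracking q):
q = 24  # -> q = 24
q += 12  # -> q = 36
q //= 2  # -> q = 18

Answer: 18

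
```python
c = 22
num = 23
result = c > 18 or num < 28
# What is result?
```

Answer: True

Derivation:
Trace (tracking result):
c = 22  # -> c = 22
num = 23  # -> num = 23
result = c > 18 or num < 28  # -> result = True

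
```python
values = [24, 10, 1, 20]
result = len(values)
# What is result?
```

Answer: 4

Derivation:
Trace (tracking result):
values = [24, 10, 1, 20]  # -> values = [24, 10, 1, 20]
result = len(values)  # -> result = 4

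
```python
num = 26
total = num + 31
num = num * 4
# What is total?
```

Answer: 57

Derivation:
Trace (tracking total):
num = 26  # -> num = 26
total = num + 31  # -> total = 57
num = num * 4  # -> num = 104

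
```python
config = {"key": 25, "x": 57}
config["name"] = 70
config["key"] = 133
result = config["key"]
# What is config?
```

Answer: {'key': 133, 'x': 57, 'name': 70}

Derivation:
Trace (tracking config):
config = {'key': 25, 'x': 57}  # -> config = {'key': 25, 'x': 57}
config['name'] = 70  # -> config = {'key': 25, 'x': 57, 'name': 70}
config['key'] = 133  # -> config = {'key': 133, 'x': 57, 'name': 70}
result = config['key']  # -> result = 133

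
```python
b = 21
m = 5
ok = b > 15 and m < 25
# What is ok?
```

Answer: True

Derivation:
Trace (tracking ok):
b = 21  # -> b = 21
m = 5  # -> m = 5
ok = b > 15 and m < 25  # -> ok = True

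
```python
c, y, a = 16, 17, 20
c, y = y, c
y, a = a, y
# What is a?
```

Answer: 16

Derivation:
Trace (tracking a):
c, y, a = (16, 17, 20)  # -> c = 16, y = 17, a = 20
c, y = (y, c)  # -> c = 17, y = 16
y, a = (a, y)  # -> y = 20, a = 16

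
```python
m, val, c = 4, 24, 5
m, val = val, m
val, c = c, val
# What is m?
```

Answer: 24

Derivation:
Trace (tracking m):
m, val, c = (4, 24, 5)  # -> m = 4, val = 24, c = 5
m, val = (val, m)  # -> m = 24, val = 4
val, c = (c, val)  # -> val = 5, c = 4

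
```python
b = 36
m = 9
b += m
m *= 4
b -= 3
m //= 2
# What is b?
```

Answer: 42

Derivation:
Trace (tracking b):
b = 36  # -> b = 36
m = 9  # -> m = 9
b += m  # -> b = 45
m *= 4  # -> m = 36
b -= 3  # -> b = 42
m //= 2  # -> m = 18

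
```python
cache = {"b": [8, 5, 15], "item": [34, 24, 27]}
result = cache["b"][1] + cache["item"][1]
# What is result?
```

Answer: 29

Derivation:
Trace (tracking result):
cache = {'b': [8, 5, 15], 'item': [34, 24, 27]}  # -> cache = {'b': [8, 5, 15], 'item': [34, 24, 27]}
result = cache['b'][1] + cache['item'][1]  # -> result = 29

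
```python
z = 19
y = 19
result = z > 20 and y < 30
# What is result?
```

Answer: False

Derivation:
Trace (tracking result):
z = 19  # -> z = 19
y = 19  # -> y = 19
result = z > 20 and y < 30  # -> result = False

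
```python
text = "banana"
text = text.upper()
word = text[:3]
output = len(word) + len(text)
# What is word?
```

Answer: 'BAN'

Derivation:
Trace (tracking word):
text = 'banana'  # -> text = 'banana'
text = text.upper()  # -> text = 'BANANA'
word = text[:3]  # -> word = 'BAN'
output = len(word) + len(text)  # -> output = 9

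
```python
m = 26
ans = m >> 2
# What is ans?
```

Answer: 6

Derivation:
Trace (tracking ans):
m = 26  # -> m = 26
ans = m >> 2  # -> ans = 6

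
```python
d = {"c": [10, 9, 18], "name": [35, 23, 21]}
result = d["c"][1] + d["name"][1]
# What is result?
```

Answer: 32

Derivation:
Trace (tracking result):
d = {'c': [10, 9, 18], 'name': [35, 23, 21]}  # -> d = {'c': [10, 9, 18], 'name': [35, 23, 21]}
result = d['c'][1] + d['name'][1]  # -> result = 32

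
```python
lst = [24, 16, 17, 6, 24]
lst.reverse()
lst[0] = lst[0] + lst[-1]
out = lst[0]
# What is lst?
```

Answer: [48, 6, 17, 16, 24]

Derivation:
Trace (tracking lst):
lst = [24, 16, 17, 6, 24]  # -> lst = [24, 16, 17, 6, 24]
lst.reverse()  # -> lst = [24, 6, 17, 16, 24]
lst[0] = lst[0] + lst[-1]  # -> lst = [48, 6, 17, 16, 24]
out = lst[0]  # -> out = 48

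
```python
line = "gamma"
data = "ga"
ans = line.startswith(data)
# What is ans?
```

Trace (tracking ans):
line = 'gamma'  # -> line = 'gamma'
data = 'ga'  # -> data = 'ga'
ans = line.startswith(data)  # -> ans = True

Answer: True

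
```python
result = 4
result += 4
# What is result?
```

Answer: 8

Derivation:
Trace (tracking result):
result = 4  # -> result = 4
result += 4  # -> result = 8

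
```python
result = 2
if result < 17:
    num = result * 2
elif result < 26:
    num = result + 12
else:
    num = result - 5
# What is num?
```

Trace (tracking num):
result = 2  # -> result = 2
if result < 17:  # condition is True
    num = result * 2  # -> num = 4

Answer: 4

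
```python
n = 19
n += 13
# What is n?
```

Trace (tracking n):
n = 19  # -> n = 19
n += 13  # -> n = 32

Answer: 32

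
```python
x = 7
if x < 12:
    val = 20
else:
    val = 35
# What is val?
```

Answer: 20

Derivation:
Trace (tracking val):
x = 7  # -> x = 7
if x < 12:  # condition is True
    val = 20  # -> val = 20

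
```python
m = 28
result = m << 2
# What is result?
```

Answer: 112

Derivation:
Trace (tracking result):
m = 28  # -> m = 28
result = m << 2  # -> result = 112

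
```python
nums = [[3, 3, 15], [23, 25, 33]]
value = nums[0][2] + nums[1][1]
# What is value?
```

Answer: 40

Derivation:
Trace (tracking value):
nums = [[3, 3, 15], [23, 25, 33]]  # -> nums = [[3, 3, 15], [23, 25, 33]]
value = nums[0][2] + nums[1][1]  # -> value = 40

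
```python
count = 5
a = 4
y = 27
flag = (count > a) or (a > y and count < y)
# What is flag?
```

Answer: True

Derivation:
Trace (tracking flag):
count = 5  # -> count = 5
a = 4  # -> a = 4
y = 27  # -> y = 27
flag = count > a or (a > y and count < y)  # -> flag = True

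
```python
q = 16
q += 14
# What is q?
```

Answer: 30

Derivation:
Trace (tracking q):
q = 16  # -> q = 16
q += 14  # -> q = 30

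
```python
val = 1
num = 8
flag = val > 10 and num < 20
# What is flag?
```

Answer: False

Derivation:
Trace (tracking flag):
val = 1  # -> val = 1
num = 8  # -> num = 8
flag = val > 10 and num < 20  # -> flag = False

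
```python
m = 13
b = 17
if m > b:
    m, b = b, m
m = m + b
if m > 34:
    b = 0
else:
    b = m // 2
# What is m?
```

Trace (tracking m):
m = 13  # -> m = 13
b = 17  # -> b = 17
if m > b:  # condition is False
m = m + b  # -> m = 30
if m > 34:  # condition is False
else:
    b = m // 2  # -> b = 15

Answer: 30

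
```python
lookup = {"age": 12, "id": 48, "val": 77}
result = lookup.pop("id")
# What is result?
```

Answer: 48

Derivation:
Trace (tracking result):
lookup = {'age': 12, 'id': 48, 'val': 77}  # -> lookup = {'age': 12, 'id': 48, 'val': 77}
result = lookup.pop('id')  # -> result = 48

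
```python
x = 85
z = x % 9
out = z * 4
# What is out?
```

Answer: 16

Derivation:
Trace (tracking out):
x = 85  # -> x = 85
z = x % 9  # -> z = 4
out = z * 4  # -> out = 16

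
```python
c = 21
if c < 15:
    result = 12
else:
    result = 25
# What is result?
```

Answer: 25

Derivation:
Trace (tracking result):
c = 21  # -> c = 21
if c < 15:  # condition is False
else:
    result = 25  # -> result = 25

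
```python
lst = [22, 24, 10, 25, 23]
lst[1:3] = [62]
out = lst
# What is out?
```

Answer: [22, 62, 25, 23]

Derivation:
Trace (tracking out):
lst = [22, 24, 10, 25, 23]  # -> lst = [22, 24, 10, 25, 23]
lst[1:3] = [62]  # -> lst = [22, 62, 25, 23]
out = lst  # -> out = [22, 62, 25, 23]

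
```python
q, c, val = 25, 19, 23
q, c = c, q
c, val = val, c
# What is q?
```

Answer: 19

Derivation:
Trace (tracking q):
q, c, val = (25, 19, 23)  # -> q = 25, c = 19, val = 23
q, c = (c, q)  # -> q = 19, c = 25
c, val = (val, c)  # -> c = 23, val = 25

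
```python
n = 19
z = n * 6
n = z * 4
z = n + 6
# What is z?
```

Answer: 462

Derivation:
Trace (tracking z):
n = 19  # -> n = 19
z = n * 6  # -> z = 114
n = z * 4  # -> n = 456
z = n + 6  # -> z = 462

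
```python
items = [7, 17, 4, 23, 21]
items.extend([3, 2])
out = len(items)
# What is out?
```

Trace (tracking out):
items = [7, 17, 4, 23, 21]  # -> items = [7, 17, 4, 23, 21]
items.extend([3, 2])  # -> items = [7, 17, 4, 23, 21, 3, 2]
out = len(items)  # -> out = 7

Answer: 7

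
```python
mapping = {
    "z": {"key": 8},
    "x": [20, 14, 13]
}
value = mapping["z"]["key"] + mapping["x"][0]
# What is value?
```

Trace (tracking value):
mapping = {'z': {'key': 8}, 'x': [20, 14, 13]}  # -> mapping = {'z': {'key': 8}, 'x': [20, 14, 13]}
value = mapping['z']['key'] + mapping['x'][0]  # -> value = 28

Answer: 28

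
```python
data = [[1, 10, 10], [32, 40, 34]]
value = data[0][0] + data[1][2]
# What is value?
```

Trace (tracking value):
data = [[1, 10, 10], [32, 40, 34]]  # -> data = [[1, 10, 10], [32, 40, 34]]
value = data[0][0] + data[1][2]  # -> value = 35

Answer: 35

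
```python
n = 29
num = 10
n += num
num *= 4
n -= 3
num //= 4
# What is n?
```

Answer: 36

Derivation:
Trace (tracking n):
n = 29  # -> n = 29
num = 10  # -> num = 10
n += num  # -> n = 39
num *= 4  # -> num = 40
n -= 3  # -> n = 36
num //= 4  # -> num = 10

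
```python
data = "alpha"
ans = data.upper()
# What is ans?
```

Answer: 'ALPHA'

Derivation:
Trace (tracking ans):
data = 'alpha'  # -> data = 'alpha'
ans = data.upper()  # -> ans = 'ALPHA'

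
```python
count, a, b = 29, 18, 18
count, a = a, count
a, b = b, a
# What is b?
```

Trace (tracking b):
count, a, b = (29, 18, 18)  # -> count = 29, a = 18, b = 18
count, a = (a, count)  # -> count = 18, a = 29
a, b = (b, a)  # -> a = 18, b = 29

Answer: 29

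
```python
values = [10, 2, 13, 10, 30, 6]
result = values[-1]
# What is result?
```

Trace (tracking result):
values = [10, 2, 13, 10, 30, 6]  # -> values = [10, 2, 13, 10, 30, 6]
result = values[-1]  # -> result = 6

Answer: 6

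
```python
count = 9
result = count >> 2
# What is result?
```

Trace (tracking result):
count = 9  # -> count = 9
result = count >> 2  # -> result = 2

Answer: 2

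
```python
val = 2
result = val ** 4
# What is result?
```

Trace (tracking result):
val = 2  # -> val = 2
result = val ** 4  # -> result = 16

Answer: 16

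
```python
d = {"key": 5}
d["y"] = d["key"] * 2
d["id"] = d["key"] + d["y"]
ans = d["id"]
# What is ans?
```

Answer: 15

Derivation:
Trace (tracking ans):
d = {'key': 5}  # -> d = {'key': 5}
d['y'] = d['key'] * 2  # -> d = {'key': 5, 'y': 10}
d['id'] = d['key'] + d['y']  # -> d = {'key': 5, 'y': 10, 'id': 15}
ans = d['id']  # -> ans = 15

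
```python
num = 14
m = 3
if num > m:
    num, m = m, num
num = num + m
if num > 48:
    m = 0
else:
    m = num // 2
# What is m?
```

Answer: 8

Derivation:
Trace (tracking m):
num = 14  # -> num = 14
m = 3  # -> m = 3
if num > m:  # condition is True
    num, m = (m, num)  # -> num = 3, m = 14
num = num + m  # -> num = 17
if num > 48:  # condition is False
else:
    m = num // 2  # -> m = 8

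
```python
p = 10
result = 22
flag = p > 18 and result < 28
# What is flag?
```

Trace (tracking flag):
p = 10  # -> p = 10
result = 22  # -> result = 22
flag = p > 18 and result < 28  # -> flag = False

Answer: False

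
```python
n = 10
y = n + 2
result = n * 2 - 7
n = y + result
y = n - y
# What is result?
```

Trace (tracking result):
n = 10  # -> n = 10
y = n + 2  # -> y = 12
result = n * 2 - 7  # -> result = 13
n = y + result  # -> n = 25
y = n - y  # -> y = 13

Answer: 13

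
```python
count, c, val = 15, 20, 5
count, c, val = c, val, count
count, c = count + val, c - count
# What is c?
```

Answer: -15

Derivation:
Trace (tracking c):
count, c, val = (15, 20, 5)  # -> count = 15, c = 20, val = 5
count, c, val = (c, val, count)  # -> count = 20, c = 5, val = 15
count, c = (count + val, c - count)  # -> count = 35, c = -15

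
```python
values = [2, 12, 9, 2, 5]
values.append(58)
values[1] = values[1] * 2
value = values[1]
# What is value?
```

Answer: 24

Derivation:
Trace (tracking value):
values = [2, 12, 9, 2, 5]  # -> values = [2, 12, 9, 2, 5]
values.append(58)  # -> values = [2, 12, 9, 2, 5, 58]
values[1] = values[1] * 2  # -> values = [2, 24, 9, 2, 5, 58]
value = values[1]  # -> value = 24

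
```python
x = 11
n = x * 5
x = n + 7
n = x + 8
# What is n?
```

Answer: 70

Derivation:
Trace (tracking n):
x = 11  # -> x = 11
n = x * 5  # -> n = 55
x = n + 7  # -> x = 62
n = x + 8  # -> n = 70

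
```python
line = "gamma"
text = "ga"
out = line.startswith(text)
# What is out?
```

Trace (tracking out):
line = 'gamma'  # -> line = 'gamma'
text = 'ga'  # -> text = 'ga'
out = line.startswith(text)  # -> out = True

Answer: True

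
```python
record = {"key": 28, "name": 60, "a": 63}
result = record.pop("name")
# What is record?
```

Answer: {'key': 28, 'a': 63}

Derivation:
Trace (tracking record):
record = {'key': 28, 'name': 60, 'a': 63}  # -> record = {'key': 28, 'name': 60, 'a': 63}
result = record.pop('name')  # -> result = 60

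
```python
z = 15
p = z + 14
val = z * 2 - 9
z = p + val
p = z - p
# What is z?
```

Answer: 50

Derivation:
Trace (tracking z):
z = 15  # -> z = 15
p = z + 14  # -> p = 29
val = z * 2 - 9  # -> val = 21
z = p + val  # -> z = 50
p = z - p  # -> p = 21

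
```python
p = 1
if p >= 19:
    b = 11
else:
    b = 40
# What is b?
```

Answer: 40

Derivation:
Trace (tracking b):
p = 1  # -> p = 1
if p >= 19:  # condition is False
else:
    b = 40  # -> b = 40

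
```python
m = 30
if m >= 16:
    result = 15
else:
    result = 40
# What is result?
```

Trace (tracking result):
m = 30  # -> m = 30
if m >= 16:  # condition is True
    result = 15  # -> result = 15

Answer: 15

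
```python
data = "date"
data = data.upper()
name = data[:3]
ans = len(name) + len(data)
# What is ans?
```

Trace (tracking ans):
data = 'date'  # -> data = 'date'
data = data.upper()  # -> data = 'DATE'
name = data[:3]  # -> name = 'DAT'
ans = len(name) + len(data)  # -> ans = 7

Answer: 7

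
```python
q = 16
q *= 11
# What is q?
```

Answer: 176

Derivation:
Trace (tracking q):
q = 16  # -> q = 16
q *= 11  # -> q = 176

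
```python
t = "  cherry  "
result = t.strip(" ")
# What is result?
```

Trace (tracking result):
t = '  cherry  '  # -> t = '  cherry  '
result = t.strip(' ')  # -> result = 'cherry'

Answer: 'cherry'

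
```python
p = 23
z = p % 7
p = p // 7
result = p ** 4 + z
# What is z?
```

Trace (tracking z):
p = 23  # -> p = 23
z = p % 7  # -> z = 2
p = p // 7  # -> p = 3
result = p ** 4 + z  # -> result = 83

Answer: 2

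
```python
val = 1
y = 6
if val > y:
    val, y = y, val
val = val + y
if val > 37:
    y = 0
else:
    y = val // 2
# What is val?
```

Trace (tracking val):
val = 1  # -> val = 1
y = 6  # -> y = 6
if val > y:  # condition is False
val = val + y  # -> val = 7
if val > 37:  # condition is False
else:
    y = val // 2  # -> y = 3

Answer: 7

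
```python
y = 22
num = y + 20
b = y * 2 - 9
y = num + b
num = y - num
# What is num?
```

Trace (tracking num):
y = 22  # -> y = 22
num = y + 20  # -> num = 42
b = y * 2 - 9  # -> b = 35
y = num + b  # -> y = 77
num = y - num  # -> num = 35

Answer: 35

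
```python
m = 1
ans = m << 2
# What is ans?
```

Trace (tracking ans):
m = 1  # -> m = 1
ans = m << 2  # -> ans = 4

Answer: 4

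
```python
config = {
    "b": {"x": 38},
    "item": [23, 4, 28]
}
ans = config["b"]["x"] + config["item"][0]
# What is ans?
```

Trace (tracking ans):
config = {'b': {'x': 38}, 'item': [23, 4, 28]}  # -> config = {'b': {'x': 38}, 'item': [23, 4, 28]}
ans = config['b']['x'] + config['item'][0]  # -> ans = 61

Answer: 61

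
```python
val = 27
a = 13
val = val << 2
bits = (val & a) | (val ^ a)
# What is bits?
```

Trace (tracking bits):
val = 27  # -> val = 27
a = 13  # -> a = 13
val = val << 2  # -> val = 108
bits = val & a | val ^ a  # -> bits = 109

Answer: 109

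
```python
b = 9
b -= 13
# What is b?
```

Trace (tracking b):
b = 9  # -> b = 9
b -= 13  # -> b = -4

Answer: -4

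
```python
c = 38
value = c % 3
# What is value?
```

Trace (tracking value):
c = 38  # -> c = 38
value = c % 3  # -> value = 2

Answer: 2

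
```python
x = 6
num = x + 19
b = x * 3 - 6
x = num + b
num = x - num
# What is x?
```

Trace (tracking x):
x = 6  # -> x = 6
num = x + 19  # -> num = 25
b = x * 3 - 6  # -> b = 12
x = num + b  # -> x = 37
num = x - num  # -> num = 12

Answer: 37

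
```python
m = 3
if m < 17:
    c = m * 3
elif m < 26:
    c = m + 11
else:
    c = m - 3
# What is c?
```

Answer: 9

Derivation:
Trace (tracking c):
m = 3  # -> m = 3
if m < 17:  # condition is True
    c = m * 3  # -> c = 9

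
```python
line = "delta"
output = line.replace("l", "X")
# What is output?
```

Answer: 'deXta'

Derivation:
Trace (tracking output):
line = 'delta'  # -> line = 'delta'
output = line.replace('l', 'X')  # -> output = 'deXta'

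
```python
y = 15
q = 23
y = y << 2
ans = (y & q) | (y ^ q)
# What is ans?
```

Trace (tracking ans):
y = 15  # -> y = 15
q = 23  # -> q = 23
y = y << 2  # -> y = 60
ans = y & q | y ^ q  # -> ans = 63

Answer: 63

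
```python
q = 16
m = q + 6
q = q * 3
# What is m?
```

Answer: 22

Derivation:
Trace (tracking m):
q = 16  # -> q = 16
m = q + 6  # -> m = 22
q = q * 3  # -> q = 48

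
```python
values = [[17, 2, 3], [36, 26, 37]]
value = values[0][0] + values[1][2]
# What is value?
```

Trace (tracking value):
values = [[17, 2, 3], [36, 26, 37]]  # -> values = [[17, 2, 3], [36, 26, 37]]
value = values[0][0] + values[1][2]  # -> value = 54

Answer: 54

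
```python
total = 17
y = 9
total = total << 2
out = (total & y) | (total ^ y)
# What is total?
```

Answer: 68

Derivation:
Trace (tracking total):
total = 17  # -> total = 17
y = 9  # -> y = 9
total = total << 2  # -> total = 68
out = total & y | total ^ y  # -> out = 77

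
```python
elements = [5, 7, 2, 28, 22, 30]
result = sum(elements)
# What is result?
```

Answer: 94

Derivation:
Trace (tracking result):
elements = [5, 7, 2, 28, 22, 30]  # -> elements = [5, 7, 2, 28, 22, 30]
result = sum(elements)  # -> result = 94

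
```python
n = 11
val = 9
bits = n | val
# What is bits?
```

Answer: 11

Derivation:
Trace (tracking bits):
n = 11  # -> n = 11
val = 9  # -> val = 9
bits = n | val  # -> bits = 11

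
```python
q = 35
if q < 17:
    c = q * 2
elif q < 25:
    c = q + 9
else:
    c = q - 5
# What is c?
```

Answer: 30

Derivation:
Trace (tracking c):
q = 35  # -> q = 35
if q < 17:  # condition is False
elif q < 25:  # condition is False
else:
    c = q - 5  # -> c = 30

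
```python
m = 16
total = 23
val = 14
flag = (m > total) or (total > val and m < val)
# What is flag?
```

Answer: False

Derivation:
Trace (tracking flag):
m = 16  # -> m = 16
total = 23  # -> total = 23
val = 14  # -> val = 14
flag = m > total or (total > val and m < val)  # -> flag = False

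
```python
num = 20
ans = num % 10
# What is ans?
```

Trace (tracking ans):
num = 20  # -> num = 20
ans = num % 10  # -> ans = 0

Answer: 0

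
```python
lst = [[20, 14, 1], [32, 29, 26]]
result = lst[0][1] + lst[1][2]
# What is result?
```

Trace (tracking result):
lst = [[20, 14, 1], [32, 29, 26]]  # -> lst = [[20, 14, 1], [32, 29, 26]]
result = lst[0][1] + lst[1][2]  # -> result = 40

Answer: 40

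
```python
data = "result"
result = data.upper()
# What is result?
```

Answer: 'RESULT'

Derivation:
Trace (tracking result):
data = 'result'  # -> data = 'result'
result = data.upper()  # -> result = 'RESULT'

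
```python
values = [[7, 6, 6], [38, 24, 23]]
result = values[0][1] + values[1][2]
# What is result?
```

Trace (tracking result):
values = [[7, 6, 6], [38, 24, 23]]  # -> values = [[7, 6, 6], [38, 24, 23]]
result = values[0][1] + values[1][2]  # -> result = 29

Answer: 29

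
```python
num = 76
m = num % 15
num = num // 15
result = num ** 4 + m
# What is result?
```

Trace (tracking result):
num = 76  # -> num = 76
m = num % 15  # -> m = 1
num = num // 15  # -> num = 5
result = num ** 4 + m  # -> result = 626

Answer: 626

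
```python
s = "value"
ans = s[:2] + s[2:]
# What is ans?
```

Answer: 'value'

Derivation:
Trace (tracking ans):
s = 'value'  # -> s = 'value'
ans = s[:2] + s[2:]  # -> ans = 'value'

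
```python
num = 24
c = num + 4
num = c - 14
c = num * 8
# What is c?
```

Trace (tracking c):
num = 24  # -> num = 24
c = num + 4  # -> c = 28
num = c - 14  # -> num = 14
c = num * 8  # -> c = 112

Answer: 112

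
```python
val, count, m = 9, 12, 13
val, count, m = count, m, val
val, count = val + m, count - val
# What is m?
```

Trace (tracking m):
val, count, m = (9, 12, 13)  # -> val = 9, count = 12, m = 13
val, count, m = (count, m, val)  # -> val = 12, count = 13, m = 9
val, count = (val + m, count - val)  # -> val = 21, count = 1

Answer: 9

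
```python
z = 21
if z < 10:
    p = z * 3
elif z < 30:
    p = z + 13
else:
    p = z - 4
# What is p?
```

Answer: 34

Derivation:
Trace (tracking p):
z = 21  # -> z = 21
if z < 10:  # condition is False
elif z < 30:  # condition is True
    p = z + 13  # -> p = 34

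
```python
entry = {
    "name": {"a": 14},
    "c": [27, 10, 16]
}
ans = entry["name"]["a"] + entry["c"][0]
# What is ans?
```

Trace (tracking ans):
entry = {'name': {'a': 14}, 'c': [27, 10, 16]}  # -> entry = {'name': {'a': 14}, 'c': [27, 10, 16]}
ans = entry['name']['a'] + entry['c'][0]  # -> ans = 41

Answer: 41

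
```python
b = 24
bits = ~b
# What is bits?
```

Trace (tracking bits):
b = 24  # -> b = 24
bits = ~b  # -> bits = -25

Answer: -25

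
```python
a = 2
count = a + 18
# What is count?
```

Answer: 20

Derivation:
Trace (tracking count):
a = 2  # -> a = 2
count = a + 18  # -> count = 20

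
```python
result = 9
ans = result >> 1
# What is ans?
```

Trace (tracking ans):
result = 9  # -> result = 9
ans = result >> 1  # -> ans = 4

Answer: 4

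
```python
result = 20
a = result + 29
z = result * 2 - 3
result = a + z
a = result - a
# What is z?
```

Answer: 37

Derivation:
Trace (tracking z):
result = 20  # -> result = 20
a = result + 29  # -> a = 49
z = result * 2 - 3  # -> z = 37
result = a + z  # -> result = 86
a = result - a  # -> a = 37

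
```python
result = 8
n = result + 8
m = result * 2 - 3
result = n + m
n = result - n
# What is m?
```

Answer: 13

Derivation:
Trace (tracking m):
result = 8  # -> result = 8
n = result + 8  # -> n = 16
m = result * 2 - 3  # -> m = 13
result = n + m  # -> result = 29
n = result - n  # -> n = 13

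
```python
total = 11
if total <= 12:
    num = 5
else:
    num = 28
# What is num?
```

Answer: 5

Derivation:
Trace (tracking num):
total = 11  # -> total = 11
if total <= 12:  # condition is True
    num = 5  # -> num = 5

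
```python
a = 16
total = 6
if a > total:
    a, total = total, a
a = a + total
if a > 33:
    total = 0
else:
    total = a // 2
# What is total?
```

Answer: 11

Derivation:
Trace (tracking total):
a = 16  # -> a = 16
total = 6  # -> total = 6
if a > total:  # condition is True
    a, total = (total, a)  # -> a = 6, total = 16
a = a + total  # -> a = 22
if a > 33:  # condition is False
else:
    total = a // 2  # -> total = 11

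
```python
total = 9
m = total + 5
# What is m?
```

Trace (tracking m):
total = 9  # -> total = 9
m = total + 5  # -> m = 14

Answer: 14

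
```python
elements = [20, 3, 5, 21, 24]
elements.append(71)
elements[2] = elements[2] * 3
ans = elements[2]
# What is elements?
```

Trace (tracking elements):
elements = [20, 3, 5, 21, 24]  # -> elements = [20, 3, 5, 21, 24]
elements.append(71)  # -> elements = [20, 3, 5, 21, 24, 71]
elements[2] = elements[2] * 3  # -> elements = [20, 3, 15, 21, 24, 71]
ans = elements[2]  # -> ans = 15

Answer: [20, 3, 15, 21, 24, 71]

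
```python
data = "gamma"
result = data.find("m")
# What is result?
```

Trace (tracking result):
data = 'gamma'  # -> data = 'gamma'
result = data.find('m')  # -> result = 2

Answer: 2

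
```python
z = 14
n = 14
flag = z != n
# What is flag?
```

Trace (tracking flag):
z = 14  # -> z = 14
n = 14  # -> n = 14
flag = z != n  # -> flag = False

Answer: False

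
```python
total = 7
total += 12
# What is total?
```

Answer: 19

Derivation:
Trace (tracking total):
total = 7  # -> total = 7
total += 12  # -> total = 19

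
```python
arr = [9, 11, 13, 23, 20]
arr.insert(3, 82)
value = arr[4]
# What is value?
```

Trace (tracking value):
arr = [9, 11, 13, 23, 20]  # -> arr = [9, 11, 13, 23, 20]
arr.insert(3, 82)  # -> arr = [9, 11, 13, 82, 23, 20]
value = arr[4]  # -> value = 23

Answer: 23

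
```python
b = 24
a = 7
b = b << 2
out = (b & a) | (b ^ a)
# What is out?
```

Trace (tracking out):
b = 24  # -> b = 24
a = 7  # -> a = 7
b = b << 2  # -> b = 96
out = b & a | b ^ a  # -> out = 103

Answer: 103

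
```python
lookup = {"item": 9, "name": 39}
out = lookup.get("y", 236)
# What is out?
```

Trace (tracking out):
lookup = {'item': 9, 'name': 39}  # -> lookup = {'item': 9, 'name': 39}
out = lookup.get('y', 236)  # -> out = 236

Answer: 236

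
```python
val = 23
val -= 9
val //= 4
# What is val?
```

Trace (tracking val):
val = 23  # -> val = 23
val -= 9  # -> val = 14
val //= 4  # -> val = 3

Answer: 3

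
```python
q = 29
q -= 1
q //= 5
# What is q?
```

Trace (tracking q):
q = 29  # -> q = 29
q -= 1  # -> q = 28
q //= 5  # -> q = 5

Answer: 5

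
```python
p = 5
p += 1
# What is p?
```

Trace (tracking p):
p = 5  # -> p = 5
p += 1  # -> p = 6

Answer: 6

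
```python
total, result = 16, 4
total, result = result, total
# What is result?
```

Answer: 16

Derivation:
Trace (tracking result):
total, result = (16, 4)  # -> total = 16, result = 4
total, result = (result, total)  # -> total = 4, result = 16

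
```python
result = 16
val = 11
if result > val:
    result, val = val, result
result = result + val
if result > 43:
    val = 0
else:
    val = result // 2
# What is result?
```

Trace (tracking result):
result = 16  # -> result = 16
val = 11  # -> val = 11
if result > val:  # condition is True
    result, val = (val, result)  # -> result = 11, val = 16
result = result + val  # -> result = 27
if result > 43:  # condition is False
else:
    val = result // 2  # -> val = 13

Answer: 27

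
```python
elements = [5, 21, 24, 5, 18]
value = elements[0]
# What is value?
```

Trace (tracking value):
elements = [5, 21, 24, 5, 18]  # -> elements = [5, 21, 24, 5, 18]
value = elements[0]  # -> value = 5

Answer: 5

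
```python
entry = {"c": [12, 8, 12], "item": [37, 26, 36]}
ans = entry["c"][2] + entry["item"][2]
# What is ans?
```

Answer: 48

Derivation:
Trace (tracking ans):
entry = {'c': [12, 8, 12], 'item': [37, 26, 36]}  # -> entry = {'c': [12, 8, 12], 'item': [37, 26, 36]}
ans = entry['c'][2] + entry['item'][2]  # -> ans = 48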